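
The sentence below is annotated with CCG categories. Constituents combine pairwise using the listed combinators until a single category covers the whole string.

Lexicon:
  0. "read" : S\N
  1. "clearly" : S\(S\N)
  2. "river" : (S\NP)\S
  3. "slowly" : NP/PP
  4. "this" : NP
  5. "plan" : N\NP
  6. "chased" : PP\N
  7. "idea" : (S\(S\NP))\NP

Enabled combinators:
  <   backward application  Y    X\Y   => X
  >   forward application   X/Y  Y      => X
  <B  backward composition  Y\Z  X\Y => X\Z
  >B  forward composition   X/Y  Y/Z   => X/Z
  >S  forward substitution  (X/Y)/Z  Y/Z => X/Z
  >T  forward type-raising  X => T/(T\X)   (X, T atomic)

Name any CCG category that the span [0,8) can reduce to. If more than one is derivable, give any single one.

S

[0,8] S   <
  [0,3] S\NP   <
    [0,2] S   <
      [0,1] "read" : S\N
      [1,2] "clearly" : S\(S\N)
    [2,3] "river" : (S\NP)\S
  [3,8] S\(S\NP)   <
    [3,7] NP   >
      [3,4] "slowly" : NP/PP
      [4,7] PP   <
        [4,6] N   >
          [4,5] N/(N\NP)   >T
            [4,5] "this" : NP
          [5,6] "plan" : N\NP
        [6,7] "chased" : PP\N
    [7,8] "idea" : (S\(S\NP))\NP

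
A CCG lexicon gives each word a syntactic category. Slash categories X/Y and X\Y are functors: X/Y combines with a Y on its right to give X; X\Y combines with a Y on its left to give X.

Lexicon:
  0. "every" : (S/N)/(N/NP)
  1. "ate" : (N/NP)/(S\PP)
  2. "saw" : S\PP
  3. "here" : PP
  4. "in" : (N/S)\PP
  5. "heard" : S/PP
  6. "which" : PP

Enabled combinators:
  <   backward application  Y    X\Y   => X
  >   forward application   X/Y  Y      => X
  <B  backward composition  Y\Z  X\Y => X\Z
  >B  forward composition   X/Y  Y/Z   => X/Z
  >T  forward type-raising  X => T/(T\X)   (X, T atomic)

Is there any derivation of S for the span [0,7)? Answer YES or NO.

[0,7] S   >
  [0,6] S/PP   >B
    [0,3] S/N   >
      [0,1] "every" : (S/N)/(N/NP)
      [1,3] N/NP   >
        [1,2] "ate" : (N/NP)/(S\PP)
        [2,3] "saw" : S\PP
    [3,6] N/PP   >B
      [3,5] N/S   <
        [3,4] "here" : PP
        [4,5] "in" : (N/S)\PP
      [5,6] "heard" : S/PP
  [6,7] "which" : PP

YES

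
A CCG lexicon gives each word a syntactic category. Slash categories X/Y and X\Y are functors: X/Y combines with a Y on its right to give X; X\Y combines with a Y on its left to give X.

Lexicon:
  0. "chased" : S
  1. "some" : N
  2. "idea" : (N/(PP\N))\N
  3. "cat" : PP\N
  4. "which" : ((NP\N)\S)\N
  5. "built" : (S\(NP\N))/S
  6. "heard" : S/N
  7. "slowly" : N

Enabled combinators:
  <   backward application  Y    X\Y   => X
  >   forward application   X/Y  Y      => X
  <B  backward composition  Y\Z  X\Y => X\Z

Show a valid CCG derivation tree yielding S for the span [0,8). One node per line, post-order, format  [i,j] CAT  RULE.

[0,1] S  lex  "chased"
[1,2] N  lex  "some"
[2,3] (N/(PP\N))\N  lex  "idea"
[1,3] N/(PP\N)  <  k=2
[3,4] PP\N  lex  "cat"
[1,4] N  >  k=3
[4,5] ((NP\N)\S)\N  lex  "which"
[1,5] (NP\N)\S  <  k=4
[0,5] NP\N  <  k=1
[5,6] (S\(NP\N))/S  lex  "built"
[6,7] S/N  lex  "heard"
[7,8] N  lex  "slowly"
[6,8] S  >  k=7
[5,8] S\(NP\N)  >  k=6
[0,8] S  <  k=5

[0,8] S   <
  [0,5] NP\N   <
    [0,1] "chased" : S
    [1,5] (NP\N)\S   <
      [1,4] N   >
        [1,3] N/(PP\N)   <
          [1,2] "some" : N
          [2,3] "idea" : (N/(PP\N))\N
        [3,4] "cat" : PP\N
      [4,5] "which" : ((NP\N)\S)\N
  [5,8] S\(NP\N)   >
    [5,6] "built" : (S\(NP\N))/S
    [6,8] S   >
      [6,7] "heard" : S/N
      [7,8] "slowly" : N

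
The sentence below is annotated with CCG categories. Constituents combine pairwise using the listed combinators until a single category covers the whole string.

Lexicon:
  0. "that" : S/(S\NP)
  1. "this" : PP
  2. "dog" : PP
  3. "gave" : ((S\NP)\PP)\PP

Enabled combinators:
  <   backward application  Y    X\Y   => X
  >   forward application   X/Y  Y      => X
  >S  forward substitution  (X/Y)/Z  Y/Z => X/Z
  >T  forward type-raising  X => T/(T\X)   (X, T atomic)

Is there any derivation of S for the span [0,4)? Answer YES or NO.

YES

[0,4] S   >
  [0,1] "that" : S/(S\NP)
  [1,4] S\NP   <
    [1,2] "this" : PP
    [2,4] (S\NP)\PP   <
      [2,3] "dog" : PP
      [3,4] "gave" : ((S\NP)\PP)\PP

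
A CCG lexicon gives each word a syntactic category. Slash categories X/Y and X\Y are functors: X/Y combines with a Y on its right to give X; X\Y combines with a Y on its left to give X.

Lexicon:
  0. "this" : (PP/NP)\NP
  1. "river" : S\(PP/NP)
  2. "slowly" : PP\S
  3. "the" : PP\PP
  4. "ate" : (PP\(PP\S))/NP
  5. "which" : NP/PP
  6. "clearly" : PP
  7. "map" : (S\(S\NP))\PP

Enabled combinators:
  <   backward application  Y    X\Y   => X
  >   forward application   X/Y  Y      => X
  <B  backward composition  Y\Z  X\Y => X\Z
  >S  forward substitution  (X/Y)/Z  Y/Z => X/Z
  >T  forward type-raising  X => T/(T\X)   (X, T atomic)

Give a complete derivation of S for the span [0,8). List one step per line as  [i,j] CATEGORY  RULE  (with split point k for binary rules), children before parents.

[0,8] S   <
  [0,2] S\NP   <B
    [0,1] "this" : (PP/NP)\NP
    [1,2] "river" : S\(PP/NP)
  [2,8] S\(S\NP)   <
    [2,7] PP   <
      [2,4] PP\S   <B
        [2,3] "slowly" : PP\S
        [3,4] "the" : PP\PP
      [4,7] PP\(PP\S)   >
        [4,5] "ate" : (PP\(PP\S))/NP
        [5,7] NP   >
          [5,6] "which" : NP/PP
          [6,7] "clearly" : PP
    [7,8] "map" : (S\(S\NP))\PP

[0,1] (PP/NP)\NP  lex  "this"
[1,2] S\(PP/NP)  lex  "river"
[0,2] S\NP  <B  k=1
[2,3] PP\S  lex  "slowly"
[3,4] PP\PP  lex  "the"
[2,4] PP\S  <B  k=3
[4,5] (PP\(PP\S))/NP  lex  "ate"
[5,6] NP/PP  lex  "which"
[6,7] PP  lex  "clearly"
[5,7] NP  >  k=6
[4,7] PP\(PP\S)  >  k=5
[2,7] PP  <  k=4
[7,8] (S\(S\NP))\PP  lex  "map"
[2,8] S\(S\NP)  <  k=7
[0,8] S  <  k=2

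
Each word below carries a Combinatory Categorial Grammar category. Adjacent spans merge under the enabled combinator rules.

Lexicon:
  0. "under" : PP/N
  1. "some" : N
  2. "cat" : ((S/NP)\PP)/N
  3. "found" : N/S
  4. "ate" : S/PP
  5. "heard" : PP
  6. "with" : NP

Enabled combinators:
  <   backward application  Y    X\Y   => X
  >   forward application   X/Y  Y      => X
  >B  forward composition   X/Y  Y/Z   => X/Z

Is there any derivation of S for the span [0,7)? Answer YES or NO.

[0,7] S   >
  [0,6] S/NP   <
    [0,2] PP   >
      [0,1] "under" : PP/N
      [1,2] "some" : N
    [2,6] (S/NP)\PP   >
      [2,3] "cat" : ((S/NP)\PP)/N
      [3,6] N   >
        [3,5] N/PP   >B
          [3,4] "found" : N/S
          [4,5] "ate" : S/PP
        [5,6] "heard" : PP
  [6,7] "with" : NP

YES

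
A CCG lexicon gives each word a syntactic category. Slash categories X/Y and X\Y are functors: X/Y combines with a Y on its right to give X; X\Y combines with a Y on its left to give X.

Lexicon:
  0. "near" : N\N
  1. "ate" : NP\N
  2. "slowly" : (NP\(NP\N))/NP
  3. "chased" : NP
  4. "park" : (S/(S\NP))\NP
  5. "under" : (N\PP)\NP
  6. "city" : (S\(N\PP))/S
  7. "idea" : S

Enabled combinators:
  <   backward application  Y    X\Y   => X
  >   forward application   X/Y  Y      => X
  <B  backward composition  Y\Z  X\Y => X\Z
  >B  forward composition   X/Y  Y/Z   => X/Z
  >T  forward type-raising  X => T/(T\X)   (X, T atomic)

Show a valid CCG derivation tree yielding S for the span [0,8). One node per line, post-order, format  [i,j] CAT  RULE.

[0,8] S   >
  [0,5] S/(S\NP)   <
    [0,4] NP   <
      [0,2] NP\N   <B
        [0,1] "near" : N\N
        [1,2] "ate" : NP\N
      [2,4] NP\(NP\N)   >
        [2,3] "slowly" : (NP\(NP\N))/NP
        [3,4] "chased" : NP
    [4,5] "park" : (S/(S\NP))\NP
  [5,8] S\NP   <B
    [5,6] "under" : (N\PP)\NP
    [6,8] S\(N\PP)   >
      [6,7] "city" : (S\(N\PP))/S
      [7,8] "idea" : S

[0,1] N\N  lex  "near"
[1,2] NP\N  lex  "ate"
[0,2] NP\N  <B  k=1
[2,3] (NP\(NP\N))/NP  lex  "slowly"
[3,4] NP  lex  "chased"
[2,4] NP\(NP\N)  >  k=3
[0,4] NP  <  k=2
[4,5] (S/(S\NP))\NP  lex  "park"
[0,5] S/(S\NP)  <  k=4
[5,6] (N\PP)\NP  lex  "under"
[6,7] (S\(N\PP))/S  lex  "city"
[7,8] S  lex  "idea"
[6,8] S\(N\PP)  >  k=7
[5,8] S\NP  <B  k=6
[0,8] S  >  k=5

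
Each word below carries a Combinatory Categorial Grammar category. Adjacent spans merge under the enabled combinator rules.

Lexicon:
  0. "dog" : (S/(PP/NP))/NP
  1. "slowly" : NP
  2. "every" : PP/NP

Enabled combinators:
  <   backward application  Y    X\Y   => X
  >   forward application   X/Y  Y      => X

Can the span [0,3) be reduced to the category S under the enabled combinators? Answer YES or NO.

YES

[0,3] S   >
  [0,2] S/(PP/NP)   >
    [0,1] "dog" : (S/(PP/NP))/NP
    [1,2] "slowly" : NP
  [2,3] "every" : PP/NP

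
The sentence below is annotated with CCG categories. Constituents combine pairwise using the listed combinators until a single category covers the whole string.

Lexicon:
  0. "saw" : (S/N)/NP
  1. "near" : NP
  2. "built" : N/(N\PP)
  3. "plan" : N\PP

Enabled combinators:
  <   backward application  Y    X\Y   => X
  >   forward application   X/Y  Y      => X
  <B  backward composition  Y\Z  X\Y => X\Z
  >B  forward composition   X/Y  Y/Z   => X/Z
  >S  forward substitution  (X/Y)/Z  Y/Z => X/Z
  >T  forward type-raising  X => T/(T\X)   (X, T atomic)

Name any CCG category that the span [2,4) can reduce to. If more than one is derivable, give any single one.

[0,4] S   >
  [0,2] S/N   >
    [0,1] "saw" : (S/N)/NP
    [1,2] "near" : NP
  [2,4] N   >
    [2,3] "built" : N/(N\PP)
    [3,4] "plan" : N\PP

N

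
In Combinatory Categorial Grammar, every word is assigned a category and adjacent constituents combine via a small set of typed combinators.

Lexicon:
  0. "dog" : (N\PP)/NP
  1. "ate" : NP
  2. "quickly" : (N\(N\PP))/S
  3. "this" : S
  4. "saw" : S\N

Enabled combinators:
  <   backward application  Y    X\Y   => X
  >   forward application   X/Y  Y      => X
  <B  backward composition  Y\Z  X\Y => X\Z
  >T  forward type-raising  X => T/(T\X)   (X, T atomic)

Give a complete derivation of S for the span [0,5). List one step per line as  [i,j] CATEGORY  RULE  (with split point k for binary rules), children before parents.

[0,1] (N\PP)/NP  lex  "dog"
[1,2] NP  lex  "ate"
[0,2] N\PP  >  k=1
[2,3] (N\(N\PP))/S  lex  "quickly"
[3,4] S  lex  "this"
[2,4] N\(N\PP)  >  k=3
[0,4] N  <  k=2
[4,5] S\N  lex  "saw"
[0,5] S  <  k=4

[0,5] S   <
  [0,4] N   <
    [0,2] N\PP   >
      [0,1] "dog" : (N\PP)/NP
      [1,2] "ate" : NP
    [2,4] N\(N\PP)   >
      [2,3] "quickly" : (N\(N\PP))/S
      [3,4] "this" : S
  [4,5] "saw" : S\N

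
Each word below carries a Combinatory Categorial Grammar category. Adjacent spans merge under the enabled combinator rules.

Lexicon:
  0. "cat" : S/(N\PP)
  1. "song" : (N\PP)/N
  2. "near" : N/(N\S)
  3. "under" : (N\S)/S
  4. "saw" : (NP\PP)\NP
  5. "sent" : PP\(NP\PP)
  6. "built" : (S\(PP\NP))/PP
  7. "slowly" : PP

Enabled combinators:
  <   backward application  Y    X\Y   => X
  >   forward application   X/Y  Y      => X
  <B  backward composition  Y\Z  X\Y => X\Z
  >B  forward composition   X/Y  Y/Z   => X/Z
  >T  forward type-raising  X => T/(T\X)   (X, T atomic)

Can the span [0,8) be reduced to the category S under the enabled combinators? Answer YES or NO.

YES

[0,8] S   >
  [0,2] S/N   >B
    [0,1] "cat" : S/(N\PP)
    [1,2] "song" : (N\PP)/N
  [2,8] N   >
    [2,3] "near" : N/(N\S)
    [3,8] N\S   >
      [3,4] "under" : (N\S)/S
      [4,8] S   <
        [4,6] PP\NP   <B
          [4,5] "saw" : (NP\PP)\NP
          [5,6] "sent" : PP\(NP\PP)
        [6,8] S\(PP\NP)   >
          [6,7] "built" : (S\(PP\NP))/PP
          [7,8] "slowly" : PP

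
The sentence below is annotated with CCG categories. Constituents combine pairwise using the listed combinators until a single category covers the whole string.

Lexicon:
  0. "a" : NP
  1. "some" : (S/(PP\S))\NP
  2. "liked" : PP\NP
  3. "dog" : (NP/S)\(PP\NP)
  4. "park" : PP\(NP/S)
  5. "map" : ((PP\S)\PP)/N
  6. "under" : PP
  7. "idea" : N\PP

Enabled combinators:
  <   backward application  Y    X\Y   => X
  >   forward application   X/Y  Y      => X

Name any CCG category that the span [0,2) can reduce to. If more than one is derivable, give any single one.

[0,8] S   >
  [0,2] S/(PP\S)   <
    [0,1] "a" : NP
    [1,2] "some" : (S/(PP\S))\NP
  [2,8] PP\S   <
    [2,5] PP   <
      [2,4] NP/S   <
        [2,3] "liked" : PP\NP
        [3,4] "dog" : (NP/S)\(PP\NP)
      [4,5] "park" : PP\(NP/S)
    [5,8] (PP\S)\PP   >
      [5,6] "map" : ((PP\S)\PP)/N
      [6,8] N   <
        [6,7] "under" : PP
        [7,8] "idea" : N\PP

S/(PP\S)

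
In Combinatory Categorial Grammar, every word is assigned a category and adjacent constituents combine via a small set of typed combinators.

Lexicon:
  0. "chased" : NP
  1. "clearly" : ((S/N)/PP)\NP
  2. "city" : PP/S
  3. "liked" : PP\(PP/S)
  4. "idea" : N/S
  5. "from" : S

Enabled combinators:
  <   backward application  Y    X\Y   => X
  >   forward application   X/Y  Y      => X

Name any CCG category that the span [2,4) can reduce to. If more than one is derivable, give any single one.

PP

[0,6] S   >
  [0,4] S/N   >
    [0,2] (S/N)/PP   <
      [0,1] "chased" : NP
      [1,2] "clearly" : ((S/N)/PP)\NP
    [2,4] PP   <
      [2,3] "city" : PP/S
      [3,4] "liked" : PP\(PP/S)
  [4,6] N   >
    [4,5] "idea" : N/S
    [5,6] "from" : S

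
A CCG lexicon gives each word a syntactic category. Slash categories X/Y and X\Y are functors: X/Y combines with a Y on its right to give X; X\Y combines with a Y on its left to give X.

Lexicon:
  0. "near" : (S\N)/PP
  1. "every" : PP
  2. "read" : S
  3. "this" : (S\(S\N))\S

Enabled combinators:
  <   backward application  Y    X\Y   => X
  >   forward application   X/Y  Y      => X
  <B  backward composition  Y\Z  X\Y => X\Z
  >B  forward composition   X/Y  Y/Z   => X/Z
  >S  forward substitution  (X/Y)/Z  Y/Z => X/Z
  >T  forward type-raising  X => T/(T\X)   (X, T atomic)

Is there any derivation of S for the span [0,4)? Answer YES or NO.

[0,4] S   <
  [0,2] S\N   >
    [0,1] "near" : (S\N)/PP
    [1,2] "every" : PP
  [2,4] S\(S\N)   <
    [2,3] "read" : S
    [3,4] "this" : (S\(S\N))\S

YES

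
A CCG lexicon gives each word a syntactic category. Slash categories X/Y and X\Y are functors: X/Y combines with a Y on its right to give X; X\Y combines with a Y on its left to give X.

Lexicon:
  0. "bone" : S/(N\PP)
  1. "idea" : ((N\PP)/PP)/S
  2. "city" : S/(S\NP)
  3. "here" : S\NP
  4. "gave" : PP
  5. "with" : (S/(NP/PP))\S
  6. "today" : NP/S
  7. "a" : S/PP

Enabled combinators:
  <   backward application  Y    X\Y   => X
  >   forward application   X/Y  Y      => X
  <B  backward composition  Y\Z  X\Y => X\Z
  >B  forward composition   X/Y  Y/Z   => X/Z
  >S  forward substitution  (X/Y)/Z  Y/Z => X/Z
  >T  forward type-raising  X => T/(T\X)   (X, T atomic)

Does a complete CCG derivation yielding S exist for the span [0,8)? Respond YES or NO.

[0,8] S   >
  [0,6] S/(NP/PP)   <
    [0,5] S   >
      [0,1] "bone" : S/(N\PP)
      [1,5] N\PP   >
        [1,4] (N\PP)/PP   >
          [1,2] "idea" : ((N\PP)/PP)/S
          [2,4] S   >
            [2,3] "city" : S/(S\NP)
            [3,4] "here" : S\NP
        [4,5] "gave" : PP
    [5,6] "with" : (S/(NP/PP))\S
  [6,8] NP/PP   >B
    [6,7] "today" : NP/S
    [7,8] "a" : S/PP

YES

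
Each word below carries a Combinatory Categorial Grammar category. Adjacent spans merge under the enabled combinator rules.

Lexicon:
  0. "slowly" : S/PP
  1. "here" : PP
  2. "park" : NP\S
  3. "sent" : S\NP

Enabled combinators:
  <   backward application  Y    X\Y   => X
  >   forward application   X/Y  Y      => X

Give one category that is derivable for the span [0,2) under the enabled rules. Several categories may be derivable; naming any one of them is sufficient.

S

[0,4] S   <
  [0,3] NP   <
    [0,2] S   >
      [0,1] "slowly" : S/PP
      [1,2] "here" : PP
    [2,3] "park" : NP\S
  [3,4] "sent" : S\NP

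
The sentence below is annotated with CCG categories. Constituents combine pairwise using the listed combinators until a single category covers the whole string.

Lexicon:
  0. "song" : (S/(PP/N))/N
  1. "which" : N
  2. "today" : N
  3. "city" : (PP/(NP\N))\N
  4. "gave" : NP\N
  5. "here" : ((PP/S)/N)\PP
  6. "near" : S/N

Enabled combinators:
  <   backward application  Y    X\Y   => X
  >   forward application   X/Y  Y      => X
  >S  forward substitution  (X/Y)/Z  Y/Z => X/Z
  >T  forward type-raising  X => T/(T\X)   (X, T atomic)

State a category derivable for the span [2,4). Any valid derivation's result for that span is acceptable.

[0,7] S   >
  [0,2] S/(PP/N)   >
    [0,1] "song" : (S/(PP/N))/N
    [1,2] "which" : N
  [2,7] PP/N   >S
    [2,6] (PP/S)/N   <
      [2,5] PP   >
        [2,4] PP/(NP\N)   <
          [2,3] "today" : N
          [3,4] "city" : (PP/(NP\N))\N
        [4,5] "gave" : NP\N
      [5,6] "here" : ((PP/S)/N)\PP
    [6,7] "near" : S/N

PP/(NP\N)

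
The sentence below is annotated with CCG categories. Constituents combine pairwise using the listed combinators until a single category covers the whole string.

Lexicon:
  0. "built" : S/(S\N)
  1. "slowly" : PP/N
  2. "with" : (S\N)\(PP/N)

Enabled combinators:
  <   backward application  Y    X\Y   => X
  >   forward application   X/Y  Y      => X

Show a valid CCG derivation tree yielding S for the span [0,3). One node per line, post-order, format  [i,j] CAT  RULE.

[0,1] S/(S\N)  lex  "built"
[1,2] PP/N  lex  "slowly"
[2,3] (S\N)\(PP/N)  lex  "with"
[1,3] S\N  <  k=2
[0,3] S  >  k=1

[0,3] S   >
  [0,1] "built" : S/(S\N)
  [1,3] S\N   <
    [1,2] "slowly" : PP/N
    [2,3] "with" : (S\N)\(PP/N)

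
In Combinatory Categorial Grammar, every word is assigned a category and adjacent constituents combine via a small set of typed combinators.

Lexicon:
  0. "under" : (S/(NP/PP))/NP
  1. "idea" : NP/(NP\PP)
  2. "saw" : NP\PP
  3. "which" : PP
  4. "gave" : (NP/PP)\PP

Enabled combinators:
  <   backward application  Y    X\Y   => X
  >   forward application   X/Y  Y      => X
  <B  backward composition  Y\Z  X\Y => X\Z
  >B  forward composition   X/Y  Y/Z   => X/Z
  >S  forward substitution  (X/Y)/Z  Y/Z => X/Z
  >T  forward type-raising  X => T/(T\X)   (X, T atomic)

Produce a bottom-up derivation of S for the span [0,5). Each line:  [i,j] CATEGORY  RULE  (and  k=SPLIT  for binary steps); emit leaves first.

[0,5] S   >
  [0,3] S/(NP/PP)   >
    [0,1] "under" : (S/(NP/PP))/NP
    [1,3] NP   >
      [1,2] "idea" : NP/(NP\PP)
      [2,3] "saw" : NP\PP
  [3,5] NP/PP   <
    [3,4] "which" : PP
    [4,5] "gave" : (NP/PP)\PP

[0,1] (S/(NP/PP))/NP  lex  "under"
[1,2] NP/(NP\PP)  lex  "idea"
[2,3] NP\PP  lex  "saw"
[1,3] NP  >  k=2
[0,3] S/(NP/PP)  >  k=1
[3,4] PP  lex  "which"
[4,5] (NP/PP)\PP  lex  "gave"
[3,5] NP/PP  <  k=4
[0,5] S  >  k=3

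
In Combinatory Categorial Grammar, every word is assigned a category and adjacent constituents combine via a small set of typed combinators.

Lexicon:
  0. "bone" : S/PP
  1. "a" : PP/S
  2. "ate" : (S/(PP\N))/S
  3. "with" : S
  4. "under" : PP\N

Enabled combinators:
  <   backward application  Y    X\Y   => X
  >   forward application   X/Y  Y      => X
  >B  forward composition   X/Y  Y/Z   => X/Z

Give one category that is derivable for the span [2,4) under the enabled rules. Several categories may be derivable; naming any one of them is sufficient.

[0,5] S   >
  [0,1] "bone" : S/PP
  [1,5] PP   >
    [1,2] "a" : PP/S
    [2,5] S   >
      [2,4] S/(PP\N)   >
        [2,3] "ate" : (S/(PP\N))/S
        [3,4] "with" : S
      [4,5] "under" : PP\N

S/(PP\N)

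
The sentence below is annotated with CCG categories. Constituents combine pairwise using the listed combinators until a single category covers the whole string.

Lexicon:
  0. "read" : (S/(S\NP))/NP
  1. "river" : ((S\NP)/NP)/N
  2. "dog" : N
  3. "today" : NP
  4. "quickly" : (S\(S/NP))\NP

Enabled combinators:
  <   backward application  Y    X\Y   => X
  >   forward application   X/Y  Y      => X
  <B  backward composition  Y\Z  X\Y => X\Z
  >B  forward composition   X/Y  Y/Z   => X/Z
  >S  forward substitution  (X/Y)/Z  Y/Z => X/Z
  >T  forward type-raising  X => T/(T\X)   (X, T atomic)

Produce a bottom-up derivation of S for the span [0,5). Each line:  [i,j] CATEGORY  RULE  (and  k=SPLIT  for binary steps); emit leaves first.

[0,1] (S/(S\NP))/NP  lex  "read"
[1,2] ((S\NP)/NP)/N  lex  "river"
[2,3] N  lex  "dog"
[1,3] (S\NP)/NP  >  k=2
[0,3] S/NP  >S  k=1
[3,4] NP  lex  "today"
[4,5] (S\(S/NP))\NP  lex  "quickly"
[3,5] S\(S/NP)  <  k=4
[0,5] S  <  k=3

[0,5] S   <
  [0,3] S/NP   >S
    [0,1] "read" : (S/(S\NP))/NP
    [1,3] (S\NP)/NP   >
      [1,2] "river" : ((S\NP)/NP)/N
      [2,3] "dog" : N
  [3,5] S\(S/NP)   <
    [3,4] "today" : NP
    [4,5] "quickly" : (S\(S/NP))\NP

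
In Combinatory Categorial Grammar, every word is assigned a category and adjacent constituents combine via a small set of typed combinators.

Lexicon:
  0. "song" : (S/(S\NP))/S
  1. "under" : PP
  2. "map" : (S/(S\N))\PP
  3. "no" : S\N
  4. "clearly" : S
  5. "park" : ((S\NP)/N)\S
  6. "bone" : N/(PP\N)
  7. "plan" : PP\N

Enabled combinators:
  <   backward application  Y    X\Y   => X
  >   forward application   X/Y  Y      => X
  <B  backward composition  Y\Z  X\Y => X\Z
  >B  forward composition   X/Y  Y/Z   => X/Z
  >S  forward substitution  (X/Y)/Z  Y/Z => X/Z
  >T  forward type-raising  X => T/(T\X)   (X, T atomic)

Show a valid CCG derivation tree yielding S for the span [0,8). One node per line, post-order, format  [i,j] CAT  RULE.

[0,8] S   >
  [0,4] S/(S\NP)   >
    [0,1] "song" : (S/(S\NP))/S
    [1,4] S   >
      [1,3] S/(S\N)   <
        [1,2] "under" : PP
        [2,3] "map" : (S/(S\N))\PP
      [3,4] "no" : S\N
  [4,8] S\NP   >
    [4,6] (S\NP)/N   <
      [4,5] "clearly" : S
      [5,6] "park" : ((S\NP)/N)\S
    [6,8] N   >
      [6,7] "bone" : N/(PP\N)
      [7,8] "plan" : PP\N

[0,1] (S/(S\NP))/S  lex  "song"
[1,2] PP  lex  "under"
[2,3] (S/(S\N))\PP  lex  "map"
[1,3] S/(S\N)  <  k=2
[3,4] S\N  lex  "no"
[1,4] S  >  k=3
[0,4] S/(S\NP)  >  k=1
[4,5] S  lex  "clearly"
[5,6] ((S\NP)/N)\S  lex  "park"
[4,6] (S\NP)/N  <  k=5
[6,7] N/(PP\N)  lex  "bone"
[7,8] PP\N  lex  "plan"
[6,8] N  >  k=7
[4,8] S\NP  >  k=6
[0,8] S  >  k=4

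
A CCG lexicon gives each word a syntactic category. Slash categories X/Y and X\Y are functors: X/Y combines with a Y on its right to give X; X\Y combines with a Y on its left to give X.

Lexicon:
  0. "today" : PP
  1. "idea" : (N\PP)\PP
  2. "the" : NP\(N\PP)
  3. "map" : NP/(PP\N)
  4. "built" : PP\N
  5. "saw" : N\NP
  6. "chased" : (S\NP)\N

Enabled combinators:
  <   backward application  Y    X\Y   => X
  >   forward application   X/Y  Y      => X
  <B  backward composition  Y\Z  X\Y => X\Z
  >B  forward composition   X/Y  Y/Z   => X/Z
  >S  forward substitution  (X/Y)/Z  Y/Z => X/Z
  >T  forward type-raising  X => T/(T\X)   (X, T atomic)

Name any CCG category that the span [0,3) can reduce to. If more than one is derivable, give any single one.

[0,7] S   <
  [0,3] NP   <
    [0,2] N\PP   <
      [0,1] "today" : PP
      [1,2] "idea" : (N\PP)\PP
    [2,3] "the" : NP\(N\PP)
  [3,7] S\NP   <
    [3,6] N   <
      [3,5] NP   >
        [3,4] "map" : NP/(PP\N)
        [4,5] "built" : PP\N
      [5,6] "saw" : N\NP
    [6,7] "chased" : (S\NP)\N

NP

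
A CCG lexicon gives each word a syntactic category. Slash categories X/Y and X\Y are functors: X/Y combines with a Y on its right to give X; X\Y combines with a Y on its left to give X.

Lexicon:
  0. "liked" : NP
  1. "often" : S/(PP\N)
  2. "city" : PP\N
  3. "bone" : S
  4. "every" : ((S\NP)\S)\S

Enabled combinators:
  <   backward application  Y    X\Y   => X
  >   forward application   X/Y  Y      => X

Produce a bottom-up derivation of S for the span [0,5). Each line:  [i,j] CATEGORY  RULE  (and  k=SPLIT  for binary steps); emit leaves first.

[0,1] NP  lex  "liked"
[1,2] S/(PP\N)  lex  "often"
[2,3] PP\N  lex  "city"
[1,3] S  >  k=2
[3,4] S  lex  "bone"
[4,5] ((S\NP)\S)\S  lex  "every"
[3,5] (S\NP)\S  <  k=4
[1,5] S\NP  <  k=3
[0,5] S  <  k=1

[0,5] S   <
  [0,1] "liked" : NP
  [1,5] S\NP   <
    [1,3] S   >
      [1,2] "often" : S/(PP\N)
      [2,3] "city" : PP\N
    [3,5] (S\NP)\S   <
      [3,4] "bone" : S
      [4,5] "every" : ((S\NP)\S)\S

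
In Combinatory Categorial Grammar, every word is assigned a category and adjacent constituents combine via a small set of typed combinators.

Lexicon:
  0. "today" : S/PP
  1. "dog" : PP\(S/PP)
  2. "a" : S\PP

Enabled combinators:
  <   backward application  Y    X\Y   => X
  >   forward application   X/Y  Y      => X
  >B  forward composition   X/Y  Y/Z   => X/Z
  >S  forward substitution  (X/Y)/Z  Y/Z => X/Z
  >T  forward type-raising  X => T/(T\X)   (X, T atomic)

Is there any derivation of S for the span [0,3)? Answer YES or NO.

YES

[0,3] S   <
  [0,2] PP   <
    [0,1] "today" : S/PP
    [1,2] "dog" : PP\(S/PP)
  [2,3] "a" : S\PP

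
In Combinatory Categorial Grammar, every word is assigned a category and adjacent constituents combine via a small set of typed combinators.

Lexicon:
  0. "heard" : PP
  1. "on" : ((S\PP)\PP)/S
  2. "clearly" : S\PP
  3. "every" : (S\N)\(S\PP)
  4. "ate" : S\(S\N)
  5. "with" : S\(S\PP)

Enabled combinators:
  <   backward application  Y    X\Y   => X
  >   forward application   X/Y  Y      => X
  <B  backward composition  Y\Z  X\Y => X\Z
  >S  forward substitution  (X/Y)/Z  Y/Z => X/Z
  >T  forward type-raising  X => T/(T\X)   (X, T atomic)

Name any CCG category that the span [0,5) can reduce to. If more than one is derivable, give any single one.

S\PP

[0,6] S   <
  [0,5] S\PP   <
    [0,1] "heard" : PP
    [1,5] (S\PP)\PP   >
      [1,2] "on" : ((S\PP)\PP)/S
      [2,5] S   <
        [2,4] S\N   <
          [2,3] "clearly" : S\PP
          [3,4] "every" : (S\N)\(S\PP)
        [4,5] "ate" : S\(S\N)
  [5,6] "with" : S\(S\PP)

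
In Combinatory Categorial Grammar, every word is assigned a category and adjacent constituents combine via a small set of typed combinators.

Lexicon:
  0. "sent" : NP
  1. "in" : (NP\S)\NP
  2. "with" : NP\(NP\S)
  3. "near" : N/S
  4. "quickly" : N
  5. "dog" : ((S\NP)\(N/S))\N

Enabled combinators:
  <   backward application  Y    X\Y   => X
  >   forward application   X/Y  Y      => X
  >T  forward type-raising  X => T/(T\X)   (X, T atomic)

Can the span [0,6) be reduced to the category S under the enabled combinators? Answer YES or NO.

YES

[0,6] S   <
  [0,3] NP   <
    [0,2] NP\S   <
      [0,1] "sent" : NP
      [1,2] "in" : (NP\S)\NP
    [2,3] "with" : NP\(NP\S)
  [3,6] S\NP   <
    [3,4] "near" : N/S
    [4,6] (S\NP)\(N/S)   <
      [4,5] "quickly" : N
      [5,6] "dog" : ((S\NP)\(N/S))\N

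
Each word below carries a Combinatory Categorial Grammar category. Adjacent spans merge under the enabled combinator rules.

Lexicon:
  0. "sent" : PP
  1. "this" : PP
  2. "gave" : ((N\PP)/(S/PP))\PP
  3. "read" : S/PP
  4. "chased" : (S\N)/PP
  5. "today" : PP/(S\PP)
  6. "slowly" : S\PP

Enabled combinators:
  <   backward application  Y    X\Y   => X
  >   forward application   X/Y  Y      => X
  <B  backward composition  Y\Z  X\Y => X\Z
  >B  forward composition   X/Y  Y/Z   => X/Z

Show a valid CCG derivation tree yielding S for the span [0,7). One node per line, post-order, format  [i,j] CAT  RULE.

[0,1] PP  lex  "sent"
[1,2] PP  lex  "this"
[2,3] ((N\PP)/(S/PP))\PP  lex  "gave"
[1,3] (N\PP)/(S/PP)  <  k=2
[3,4] S/PP  lex  "read"
[1,4] N\PP  >  k=3
[0,4] N  <  k=1
[4,5] (S\N)/PP  lex  "chased"
[5,6] PP/(S\PP)  lex  "today"
[6,7] S\PP  lex  "slowly"
[5,7] PP  >  k=6
[4,7] S\N  >  k=5
[0,7] S  <  k=4

[0,7] S   <
  [0,4] N   <
    [0,1] "sent" : PP
    [1,4] N\PP   >
      [1,3] (N\PP)/(S/PP)   <
        [1,2] "this" : PP
        [2,3] "gave" : ((N\PP)/(S/PP))\PP
      [3,4] "read" : S/PP
  [4,7] S\N   >
    [4,5] "chased" : (S\N)/PP
    [5,7] PP   >
      [5,6] "today" : PP/(S\PP)
      [6,7] "slowly" : S\PP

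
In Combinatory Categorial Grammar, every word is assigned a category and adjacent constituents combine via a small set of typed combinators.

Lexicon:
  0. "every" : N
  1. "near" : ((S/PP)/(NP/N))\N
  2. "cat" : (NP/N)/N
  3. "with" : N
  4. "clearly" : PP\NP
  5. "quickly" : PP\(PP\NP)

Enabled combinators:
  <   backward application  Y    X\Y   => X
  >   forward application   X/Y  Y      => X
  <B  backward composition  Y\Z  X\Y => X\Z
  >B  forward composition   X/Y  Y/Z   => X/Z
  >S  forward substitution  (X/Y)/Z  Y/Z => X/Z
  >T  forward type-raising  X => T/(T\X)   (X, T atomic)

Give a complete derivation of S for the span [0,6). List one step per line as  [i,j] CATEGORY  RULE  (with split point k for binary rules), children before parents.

[0,1] N  lex  "every"
[1,2] ((S/PP)/(NP/N))\N  lex  "near"
[0,2] (S/PP)/(NP/N)  <  k=1
[2,3] (NP/N)/N  lex  "cat"
[3,4] N  lex  "with"
[2,4] NP/N  >  k=3
[0,4] S/PP  >  k=2
[4,5] PP\NP  lex  "clearly"
[5,6] PP\(PP\NP)  lex  "quickly"
[4,6] PP  <  k=5
[0,6] S  >  k=4

[0,6] S   >
  [0,4] S/PP   >
    [0,2] (S/PP)/(NP/N)   <
      [0,1] "every" : N
      [1,2] "near" : ((S/PP)/(NP/N))\N
    [2,4] NP/N   >
      [2,3] "cat" : (NP/N)/N
      [3,4] "with" : N
  [4,6] PP   <
    [4,5] "clearly" : PP\NP
    [5,6] "quickly" : PP\(PP\NP)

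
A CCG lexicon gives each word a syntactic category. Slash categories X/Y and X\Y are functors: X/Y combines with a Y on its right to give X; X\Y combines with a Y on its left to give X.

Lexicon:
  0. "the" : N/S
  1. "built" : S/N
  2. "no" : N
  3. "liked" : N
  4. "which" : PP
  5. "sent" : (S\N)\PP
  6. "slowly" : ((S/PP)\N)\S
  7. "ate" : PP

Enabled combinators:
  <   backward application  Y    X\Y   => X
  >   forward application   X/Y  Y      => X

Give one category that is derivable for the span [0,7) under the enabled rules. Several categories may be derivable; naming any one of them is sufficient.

[0,8] S   >
  [0,7] S/PP   <
    [0,3] N   >
      [0,1] "the" : N/S
      [1,3] S   >
        [1,2] "built" : S/N
        [2,3] "no" : N
    [3,7] (S/PP)\N   <
      [3,6] S   <
        [3,4] "liked" : N
        [4,6] S\N   <
          [4,5] "which" : PP
          [5,6] "sent" : (S\N)\PP
      [6,7] "slowly" : ((S/PP)\N)\S
  [7,8] "ate" : PP

S/PP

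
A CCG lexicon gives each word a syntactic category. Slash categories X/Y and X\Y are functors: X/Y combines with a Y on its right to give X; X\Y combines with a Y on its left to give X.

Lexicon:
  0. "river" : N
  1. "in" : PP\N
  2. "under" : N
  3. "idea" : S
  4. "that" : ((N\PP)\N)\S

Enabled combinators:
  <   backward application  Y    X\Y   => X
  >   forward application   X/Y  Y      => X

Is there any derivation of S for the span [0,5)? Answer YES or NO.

N PP\N N S ((N\PP)\N)\S
CKY chart[0,5] = {N}; S ∉ chart

NO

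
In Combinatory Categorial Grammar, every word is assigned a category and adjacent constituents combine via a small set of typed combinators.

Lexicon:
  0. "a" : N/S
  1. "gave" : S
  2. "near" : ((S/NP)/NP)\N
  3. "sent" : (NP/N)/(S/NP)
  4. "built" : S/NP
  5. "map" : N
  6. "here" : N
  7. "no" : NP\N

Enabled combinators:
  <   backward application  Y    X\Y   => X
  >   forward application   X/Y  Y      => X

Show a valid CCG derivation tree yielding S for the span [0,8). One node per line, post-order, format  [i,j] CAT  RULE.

[0,1] N/S  lex  "a"
[1,2] S  lex  "gave"
[0,2] N  >  k=1
[2,3] ((S/NP)/NP)\N  lex  "near"
[0,3] (S/NP)/NP  <  k=2
[3,4] (NP/N)/(S/NP)  lex  "sent"
[4,5] S/NP  lex  "built"
[3,5] NP/N  >  k=4
[5,6] N  lex  "map"
[3,6] NP  >  k=5
[0,6] S/NP  >  k=3
[6,7] N  lex  "here"
[7,8] NP\N  lex  "no"
[6,8] NP  <  k=7
[0,8] S  >  k=6

[0,8] S   >
  [0,6] S/NP   >
    [0,3] (S/NP)/NP   <
      [0,2] N   >
        [0,1] "a" : N/S
        [1,2] "gave" : S
      [2,3] "near" : ((S/NP)/NP)\N
    [3,6] NP   >
      [3,5] NP/N   >
        [3,4] "sent" : (NP/N)/(S/NP)
        [4,5] "built" : S/NP
      [5,6] "map" : N
  [6,8] NP   <
    [6,7] "here" : N
    [7,8] "no" : NP\N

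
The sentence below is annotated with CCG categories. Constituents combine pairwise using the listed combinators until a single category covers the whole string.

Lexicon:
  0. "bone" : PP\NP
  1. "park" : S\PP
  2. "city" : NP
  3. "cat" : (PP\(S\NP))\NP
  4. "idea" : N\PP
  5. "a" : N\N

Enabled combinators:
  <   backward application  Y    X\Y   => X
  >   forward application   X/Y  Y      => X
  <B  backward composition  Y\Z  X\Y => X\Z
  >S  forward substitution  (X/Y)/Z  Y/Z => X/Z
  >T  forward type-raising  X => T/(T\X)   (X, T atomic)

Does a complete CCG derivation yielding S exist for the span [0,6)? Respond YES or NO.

NO

PP\NP S\PP NP (PP\(S\NP))\NP N\PP N\N
CKY chart[0,6] = {N, N/(N\N), NP/(NP\N), PP/(PP\N), S/(S\N)}; S ∉ chart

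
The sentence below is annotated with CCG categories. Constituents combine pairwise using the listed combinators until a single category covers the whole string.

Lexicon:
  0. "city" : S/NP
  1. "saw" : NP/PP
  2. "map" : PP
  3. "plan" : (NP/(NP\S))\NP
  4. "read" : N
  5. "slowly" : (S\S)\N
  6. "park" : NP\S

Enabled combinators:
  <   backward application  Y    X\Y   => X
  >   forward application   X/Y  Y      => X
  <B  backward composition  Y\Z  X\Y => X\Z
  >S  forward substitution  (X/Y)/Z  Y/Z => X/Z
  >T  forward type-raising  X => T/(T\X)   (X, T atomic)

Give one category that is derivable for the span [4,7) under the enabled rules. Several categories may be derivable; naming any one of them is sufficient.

[0,7] S   >
  [0,1] "city" : S/NP
  [1,7] NP   >
    [1,4] NP/(NP\S)   <
      [1,3] NP   >
        [1,2] "saw" : NP/PP
        [2,3] "map" : PP
      [3,4] "plan" : (NP/(NP\S))\NP
    [4,7] NP\S   <B
      [4,6] S\S   <
        [4,5] "read" : N
        [5,6] "slowly" : (S\S)\N
      [6,7] "park" : NP\S

NP\S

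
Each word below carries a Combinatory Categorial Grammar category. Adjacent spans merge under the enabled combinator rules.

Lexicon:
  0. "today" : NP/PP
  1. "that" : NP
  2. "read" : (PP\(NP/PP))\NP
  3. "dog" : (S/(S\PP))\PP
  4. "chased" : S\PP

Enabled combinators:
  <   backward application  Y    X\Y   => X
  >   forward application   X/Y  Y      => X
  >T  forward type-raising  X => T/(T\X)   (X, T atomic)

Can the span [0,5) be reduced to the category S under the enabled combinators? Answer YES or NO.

YES

[0,5] S   >
  [0,4] S/(S\PP)   <
    [0,3] PP   <
      [0,1] "today" : NP/PP
      [1,3] PP\(NP/PP)   <
        [1,2] "that" : NP
        [2,3] "read" : (PP\(NP/PP))\NP
    [3,4] "dog" : (S/(S\PP))\PP
  [4,5] "chased" : S\PP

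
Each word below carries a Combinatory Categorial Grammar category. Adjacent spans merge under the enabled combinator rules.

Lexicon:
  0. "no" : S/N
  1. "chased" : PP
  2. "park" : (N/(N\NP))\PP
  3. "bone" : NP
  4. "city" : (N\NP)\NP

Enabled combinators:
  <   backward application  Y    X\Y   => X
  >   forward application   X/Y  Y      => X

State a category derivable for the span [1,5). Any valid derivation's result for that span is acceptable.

N

[0,5] S   >
  [0,1] "no" : S/N
  [1,5] N   >
    [1,3] N/(N\NP)   <
      [1,2] "chased" : PP
      [2,3] "park" : (N/(N\NP))\PP
    [3,5] N\NP   <
      [3,4] "bone" : NP
      [4,5] "city" : (N\NP)\NP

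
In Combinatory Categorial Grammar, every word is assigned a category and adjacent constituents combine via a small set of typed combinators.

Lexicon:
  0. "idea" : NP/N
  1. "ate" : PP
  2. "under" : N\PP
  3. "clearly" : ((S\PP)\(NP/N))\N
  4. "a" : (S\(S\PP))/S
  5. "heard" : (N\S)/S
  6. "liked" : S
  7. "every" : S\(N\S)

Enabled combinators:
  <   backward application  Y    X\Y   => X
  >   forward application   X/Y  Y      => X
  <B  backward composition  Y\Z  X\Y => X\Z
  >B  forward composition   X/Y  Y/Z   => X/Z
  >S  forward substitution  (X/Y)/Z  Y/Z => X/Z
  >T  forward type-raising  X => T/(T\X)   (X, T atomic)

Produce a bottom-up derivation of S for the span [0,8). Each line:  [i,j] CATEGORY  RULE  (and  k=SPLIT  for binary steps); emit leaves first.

[0,8] S   <
  [0,4] S\PP   <
    [0,1] "idea" : NP/N
    [1,4] (S\PP)\(NP/N)   <
      [1,3] N   <
        [1,2] "ate" : PP
        [2,3] "under" : N\PP
      [3,4] "clearly" : ((S\PP)\(NP/N))\N
  [4,8] S\(S\PP)   >
    [4,5] "a" : (S\(S\PP))/S
    [5,8] S   <
      [5,7] N\S   >
        [5,6] "heard" : (N\S)/S
        [6,7] "liked" : S
      [7,8] "every" : S\(N\S)

[0,1] NP/N  lex  "idea"
[1,2] PP  lex  "ate"
[2,3] N\PP  lex  "under"
[1,3] N  <  k=2
[3,4] ((S\PP)\(NP/N))\N  lex  "clearly"
[1,4] (S\PP)\(NP/N)  <  k=3
[0,4] S\PP  <  k=1
[4,5] (S\(S\PP))/S  lex  "a"
[5,6] (N\S)/S  lex  "heard"
[6,7] S  lex  "liked"
[5,7] N\S  >  k=6
[7,8] S\(N\S)  lex  "every"
[5,8] S  <  k=7
[4,8] S\(S\PP)  >  k=5
[0,8] S  <  k=4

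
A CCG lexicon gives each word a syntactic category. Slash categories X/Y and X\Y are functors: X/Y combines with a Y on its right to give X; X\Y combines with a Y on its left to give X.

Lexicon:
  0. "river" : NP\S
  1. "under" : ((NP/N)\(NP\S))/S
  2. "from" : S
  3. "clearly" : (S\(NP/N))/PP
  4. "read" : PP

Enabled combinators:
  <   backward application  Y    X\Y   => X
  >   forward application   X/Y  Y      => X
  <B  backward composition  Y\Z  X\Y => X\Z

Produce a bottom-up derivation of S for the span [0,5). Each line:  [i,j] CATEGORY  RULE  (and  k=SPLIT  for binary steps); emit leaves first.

[0,5] S   <
  [0,3] NP/N   <
    [0,1] "river" : NP\S
    [1,3] (NP/N)\(NP\S)   >
      [1,2] "under" : ((NP/N)\(NP\S))/S
      [2,3] "from" : S
  [3,5] S\(NP/N)   >
    [3,4] "clearly" : (S\(NP/N))/PP
    [4,5] "read" : PP

[0,1] NP\S  lex  "river"
[1,2] ((NP/N)\(NP\S))/S  lex  "under"
[2,3] S  lex  "from"
[1,3] (NP/N)\(NP\S)  >  k=2
[0,3] NP/N  <  k=1
[3,4] (S\(NP/N))/PP  lex  "clearly"
[4,5] PP  lex  "read"
[3,5] S\(NP/N)  >  k=4
[0,5] S  <  k=3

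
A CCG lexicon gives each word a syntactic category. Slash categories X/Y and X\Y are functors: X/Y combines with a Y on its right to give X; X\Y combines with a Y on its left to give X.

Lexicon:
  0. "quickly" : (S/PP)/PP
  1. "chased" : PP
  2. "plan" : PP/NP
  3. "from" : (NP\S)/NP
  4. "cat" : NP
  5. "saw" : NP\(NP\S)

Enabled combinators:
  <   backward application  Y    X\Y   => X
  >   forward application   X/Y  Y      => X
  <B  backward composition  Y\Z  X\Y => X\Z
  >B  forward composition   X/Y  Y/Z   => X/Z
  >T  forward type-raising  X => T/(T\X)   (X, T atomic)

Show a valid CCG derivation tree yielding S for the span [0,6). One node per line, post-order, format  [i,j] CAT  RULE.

[0,1] (S/PP)/PP  lex  "quickly"
[1,2] PP  lex  "chased"
[0,2] S/PP  >  k=1
[2,3] PP/NP  lex  "plan"
[0,3] S/NP  >B  k=2
[3,4] (NP\S)/NP  lex  "from"
[4,5] NP  lex  "cat"
[3,5] NP\S  >  k=4
[5,6] NP\(NP\S)  lex  "saw"
[3,6] NP  <  k=5
[0,6] S  >  k=3

[0,6] S   >
  [0,3] S/NP   >B
    [0,2] S/PP   >
      [0,1] "quickly" : (S/PP)/PP
      [1,2] "chased" : PP
    [2,3] "plan" : PP/NP
  [3,6] NP   <
    [3,5] NP\S   >
      [3,4] "from" : (NP\S)/NP
      [4,5] "cat" : NP
    [5,6] "saw" : NP\(NP\S)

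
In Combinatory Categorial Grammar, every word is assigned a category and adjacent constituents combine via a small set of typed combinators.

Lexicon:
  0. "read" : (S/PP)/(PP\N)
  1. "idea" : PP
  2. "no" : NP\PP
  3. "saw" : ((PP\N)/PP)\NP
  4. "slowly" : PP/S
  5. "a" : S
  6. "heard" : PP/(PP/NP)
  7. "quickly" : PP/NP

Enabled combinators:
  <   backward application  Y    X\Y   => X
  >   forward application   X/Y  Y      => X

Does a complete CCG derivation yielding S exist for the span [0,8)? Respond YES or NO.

YES

[0,8] S   >
  [0,6] S/PP   >
    [0,1] "read" : (S/PP)/(PP\N)
    [1,6] PP\N   >
      [1,4] (PP\N)/PP   <
        [1,3] NP   <
          [1,2] "idea" : PP
          [2,3] "no" : NP\PP
        [3,4] "saw" : ((PP\N)/PP)\NP
      [4,6] PP   >
        [4,5] "slowly" : PP/S
        [5,6] "a" : S
  [6,8] PP   >
    [6,7] "heard" : PP/(PP/NP)
    [7,8] "quickly" : PP/NP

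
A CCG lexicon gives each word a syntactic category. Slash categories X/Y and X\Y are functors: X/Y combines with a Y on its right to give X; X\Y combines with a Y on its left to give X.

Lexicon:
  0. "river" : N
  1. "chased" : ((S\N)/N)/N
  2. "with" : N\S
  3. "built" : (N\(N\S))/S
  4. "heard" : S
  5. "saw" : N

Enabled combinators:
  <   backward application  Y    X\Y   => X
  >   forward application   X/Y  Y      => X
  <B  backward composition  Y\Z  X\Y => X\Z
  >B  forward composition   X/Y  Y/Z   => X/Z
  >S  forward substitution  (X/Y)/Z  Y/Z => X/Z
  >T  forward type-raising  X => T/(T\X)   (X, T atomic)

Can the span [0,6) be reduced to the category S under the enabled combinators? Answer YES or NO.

[0,6] S   >
  [0,1] S/(S\N)   >T
    [0,1] "river" : N
  [1,6] S\N   >
    [1,5] (S\N)/N   >
      [1,2] "chased" : ((S\N)/N)/N
      [2,5] N   <
        [2,3] "with" : N\S
        [3,5] N\(N\S)   >
          [3,4] "built" : (N\(N\S))/S
          [4,5] "heard" : S
    [5,6] "saw" : N

YES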